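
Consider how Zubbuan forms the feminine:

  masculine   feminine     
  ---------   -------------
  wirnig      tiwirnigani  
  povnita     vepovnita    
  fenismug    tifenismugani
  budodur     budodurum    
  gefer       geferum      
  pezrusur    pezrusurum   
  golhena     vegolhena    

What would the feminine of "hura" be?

"hura" ends in -a. The stems ending in -a (povnita → vepovnita, golhena → vegolhena) add the prefix ve-.
The other patterns: stems ending in -g add ti- … -ani around the stem; stems ending in -r add -um.
So hura → vehura.

vehura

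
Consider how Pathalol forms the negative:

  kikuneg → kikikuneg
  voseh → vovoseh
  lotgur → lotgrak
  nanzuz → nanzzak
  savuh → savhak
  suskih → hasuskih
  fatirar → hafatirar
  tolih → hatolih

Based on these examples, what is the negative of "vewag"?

voseh and savuh both end in -h yet inflect differently (vovoseh, savhak), so the final letter is not what conditions the rule; the last vowel is.
"vewag" has last vowel 'a'. The one such stem in the data (fatirar → hafatirar) adds the prefix ha-, so the same rule applies.
So vewag → havewag.

havewag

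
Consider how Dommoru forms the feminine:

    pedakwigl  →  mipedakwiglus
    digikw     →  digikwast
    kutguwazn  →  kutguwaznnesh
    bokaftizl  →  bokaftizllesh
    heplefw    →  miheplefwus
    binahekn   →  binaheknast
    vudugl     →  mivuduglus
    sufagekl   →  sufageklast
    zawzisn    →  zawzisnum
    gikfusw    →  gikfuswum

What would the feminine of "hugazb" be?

hugazbbesh

kutguwazn and zawzisn both end in -n yet inflect differently (kutguwaznnesh, zawzisnum), so the final letter is not what conditions the rule; the second-to-last letter is.
"hugazb" has second-to-last letter 'z'. The stems whose second-to-last letter is 'z' (bokaftizl → bokaftizllesh, kutguwazn → kutguwaznnesh) double the final consonant and add -esh.
So hugazb → hugazbbesh.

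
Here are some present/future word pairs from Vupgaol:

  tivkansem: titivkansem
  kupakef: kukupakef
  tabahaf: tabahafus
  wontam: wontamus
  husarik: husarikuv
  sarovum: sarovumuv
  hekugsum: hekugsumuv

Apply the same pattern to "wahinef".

wawahinef

"wahinef" has last vowel 'e'. The stems whose last vowel is 'e' (tivkansem → titivkansem, kupakef → kukupakef) repeat the first consonant+vowel as a prefix.
So wahinef → wawahinef.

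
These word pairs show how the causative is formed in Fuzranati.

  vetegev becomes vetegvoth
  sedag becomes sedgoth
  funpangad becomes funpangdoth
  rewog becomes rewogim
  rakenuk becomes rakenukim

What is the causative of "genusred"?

sedag and rewog both end in -g yet inflect differently (sedgoth, rewogim), so the final letter is not what conditions the rule; the last vowel is.
"genusred" has last vowel 'e'. The one such stem in the data (vetegev → vetegvoth) deletes the last vowel and adds -oth (as do sedag, funpangad), so the same rule applies.
The other pattern: stems whose last vowel is 'o' or 'u' add -im.
So genusred → genusrdoth.

genusrdoth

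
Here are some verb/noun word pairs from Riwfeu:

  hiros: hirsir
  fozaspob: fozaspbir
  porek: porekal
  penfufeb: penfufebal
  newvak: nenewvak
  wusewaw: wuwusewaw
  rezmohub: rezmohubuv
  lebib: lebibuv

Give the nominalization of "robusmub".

robusmubuv

fozaspob and penfufeb both end in -b yet inflect differently (fozaspbir, penfufebal), so the final letter is not what conditions the rule; the last vowel is.
"robusmub" has last vowel 'u'. The one such stem in the data (rezmohub → rezmohubuv) adds -uv, so the same rule applies.
So robusmub → robusmubuv.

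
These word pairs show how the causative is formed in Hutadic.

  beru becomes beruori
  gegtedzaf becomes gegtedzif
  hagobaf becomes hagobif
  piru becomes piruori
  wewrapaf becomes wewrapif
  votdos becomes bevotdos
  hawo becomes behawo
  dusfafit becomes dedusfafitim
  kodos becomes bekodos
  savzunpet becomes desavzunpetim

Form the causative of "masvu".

hagobaf and hawo both begin with h- yet inflect differently (hagobif, behawo), so the first letter is not what conditions the rule; the final letter is.
"masvu" ends in -u. The stems ending in -u (piru → piruori, beru → beruori) add -ori.
The other patterns: stems ending in -t add de- … -im around the stem; stems ending in -f change the last vowel to 'i'; stems ending in -o or -s add the prefix be-.
So masvu → masvuori.

masvuori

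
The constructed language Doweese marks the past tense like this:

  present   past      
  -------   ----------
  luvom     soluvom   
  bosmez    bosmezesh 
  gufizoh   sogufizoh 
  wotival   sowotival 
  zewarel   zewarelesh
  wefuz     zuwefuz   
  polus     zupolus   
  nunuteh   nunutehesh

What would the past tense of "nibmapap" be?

wefuz and bosmez both end in -z yet inflect differently (zuwefuz, bosmezesh), so the final letter is not what conditions the rule; the last vowel is.
"nibmapap" has last vowel 'a'. The one such stem in the data (wotival → sowotival) adds the prefix so-, so the same rule applies.
So nibmapap → sonibmapap.

sonibmapap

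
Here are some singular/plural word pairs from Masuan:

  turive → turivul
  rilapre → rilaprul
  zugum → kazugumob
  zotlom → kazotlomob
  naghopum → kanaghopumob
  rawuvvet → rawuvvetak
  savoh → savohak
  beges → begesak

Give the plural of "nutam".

turive and rawuvvet both have last vowel 'e' yet inflect differently (turivul, rawuvvetak), so the last vowel is not what conditions the rule; the final letter is.
"nutam" ends in -m. The stems ending in -m (zugum → kazugumob, zotlom → kazotlomob, naghopum → kanaghopumob) add ka- … -ob around the stem.
The other patterns: stems ending in -e drop the final letter and add -ul; stems ending in -h, -s or -t add -ak.
So nutam → kanutamob.

kanutamob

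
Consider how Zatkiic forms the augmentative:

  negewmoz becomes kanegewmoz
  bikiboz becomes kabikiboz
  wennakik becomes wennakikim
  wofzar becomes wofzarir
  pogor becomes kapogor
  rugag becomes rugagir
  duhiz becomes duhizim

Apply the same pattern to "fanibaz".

"fanibaz" has last vowel 'a'. The stems whose last vowel is 'a' (rugag → rugagir, wofzar → wofzarir) add -ir.
So fanibaz → fanibazir.

fanibazir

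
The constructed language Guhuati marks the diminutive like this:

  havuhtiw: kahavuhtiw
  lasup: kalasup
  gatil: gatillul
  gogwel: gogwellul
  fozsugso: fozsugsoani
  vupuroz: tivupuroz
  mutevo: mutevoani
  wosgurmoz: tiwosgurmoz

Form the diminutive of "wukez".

tiwukez

"wukez" ends in -z. The stems ending in -z (vupuroz → tivupuroz, wosgurmoz → tiwosgurmoz) add the prefix ti-.
The other patterns: stems ending in -l double the final consonant and add -ul; stems ending in -p or -w add the prefix ka-; stems ending in -o add -ani.
So wukez → tiwukez.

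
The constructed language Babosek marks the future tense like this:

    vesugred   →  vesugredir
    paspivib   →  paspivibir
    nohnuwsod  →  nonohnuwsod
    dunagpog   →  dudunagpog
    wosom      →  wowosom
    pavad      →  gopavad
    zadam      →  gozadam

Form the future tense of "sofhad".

"sofhad" has last vowel 'a'. The stems whose last vowel is 'a' (pavad → gopavad, zadam → gozadam) add the prefix go-.
So sofhad → gosofhad.

gosofhad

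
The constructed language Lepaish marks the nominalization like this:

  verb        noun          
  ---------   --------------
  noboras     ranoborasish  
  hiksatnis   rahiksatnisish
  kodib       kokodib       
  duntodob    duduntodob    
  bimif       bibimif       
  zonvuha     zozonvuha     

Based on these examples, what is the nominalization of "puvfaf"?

hiksatnis and kodib both have last vowel 'i' yet inflect differently (rahiksatnisish, kokodib), so the last vowel is not what conditions the rule; the final letter is.
"puvfaf" ends in -f. The one such stem in the data (bimif → bibimif) repeats the first consonant+vowel as a prefix (as do kodib, duntodob), so the same rule applies.
The other pattern: stems ending in -s add ra- … -ish around the stem.
So puvfaf → pupuvfaf.

pupuvfaf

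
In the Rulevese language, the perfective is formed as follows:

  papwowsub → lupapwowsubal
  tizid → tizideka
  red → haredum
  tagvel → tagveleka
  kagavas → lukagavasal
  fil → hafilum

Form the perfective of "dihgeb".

"dihgeb" has 2 vowels. The stems with 2 vowels (tizid → tizideka, tagvel → tagveleka) add -eka.
The other patterns: stems with 1 vowel add ha- … -um around the stem; stems with 3 vowels add lu- … -al around the stem.
So dihgeb → dihgebeka.

dihgebeka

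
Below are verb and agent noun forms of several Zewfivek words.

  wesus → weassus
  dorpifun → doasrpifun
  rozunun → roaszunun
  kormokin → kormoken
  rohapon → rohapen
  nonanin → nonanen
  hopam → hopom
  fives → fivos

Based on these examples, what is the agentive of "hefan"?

hefon

"hefan" has last vowel 'a'. The one such stem in the data (hopam → hopom) changes the last vowel to 'o' (as does fives), so the same rule applies.
The other patterns: stems whose last vowel is 'u' insert -as- after the first vowel; stems whose last vowel is 'i' or 'o' change the last vowel to 'e'.
So hefan → hefon.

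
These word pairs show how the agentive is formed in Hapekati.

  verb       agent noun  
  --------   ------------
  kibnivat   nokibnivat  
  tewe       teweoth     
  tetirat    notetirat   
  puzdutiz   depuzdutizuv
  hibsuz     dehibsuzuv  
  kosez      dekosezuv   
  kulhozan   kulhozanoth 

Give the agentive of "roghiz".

deroghizuv

kosez and tewe both have last vowel 'e' yet inflect differently (dekosezuv, teweoth), so the last vowel is not what conditions the rule; the final letter is.
"roghiz" ends in -z. The stems ending in -z (kosez → dekosezuv, puzdutiz → depuzdutizuv, hibsuz → dehibsuzuv) add de- … -uv around the stem.
So roghiz → deroghizuv.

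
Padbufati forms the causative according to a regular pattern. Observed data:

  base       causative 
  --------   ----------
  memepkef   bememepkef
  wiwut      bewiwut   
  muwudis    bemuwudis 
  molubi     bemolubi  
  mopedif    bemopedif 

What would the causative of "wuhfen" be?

bewuhfen

Every pair shown (memepkef → bememepkef, wiwut → bewiwut, muwudis → bemuwudis, …) follows the same rule: add the prefix be-.
So wuhfen → bewuhfen.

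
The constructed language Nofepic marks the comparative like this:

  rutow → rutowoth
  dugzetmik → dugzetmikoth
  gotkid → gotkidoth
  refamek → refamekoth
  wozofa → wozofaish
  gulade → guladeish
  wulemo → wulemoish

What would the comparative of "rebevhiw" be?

rebevhiwoth

refamek and gulade both have last vowel 'e' yet inflect differently (refamekoth, guladeish), so the last vowel is not what conditions the rule; whether the stem ends in a vowel or a consonant is.
"rebevhiw" ends in a consonant. The stems ending in a consonant (rutow → rutowoth, dugzetmik → dugzetmikoth, gotkid → gotkidoth) add -oth.
The other pattern: stems ending in a vowel add -ish.
So rebevhiw → rebevhiwoth.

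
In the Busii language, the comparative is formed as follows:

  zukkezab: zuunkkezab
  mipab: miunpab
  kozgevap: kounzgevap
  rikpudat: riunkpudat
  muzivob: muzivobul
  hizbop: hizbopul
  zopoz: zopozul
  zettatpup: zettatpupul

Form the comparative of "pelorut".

zukkezab and muzivob both end in -b yet inflect differently (zuunkkezab, muzivobul), so the final letter is not what conditions the rule; the last vowel is.
"pelorut" has last vowel 'u'. The one such stem in the data (zettatpup → zettatpupul) adds -ul, so the same rule applies.
The other pattern: stems whose last vowel is 'a' insert -un- after the first vowel.
So pelorut → pelorutul.

pelorutul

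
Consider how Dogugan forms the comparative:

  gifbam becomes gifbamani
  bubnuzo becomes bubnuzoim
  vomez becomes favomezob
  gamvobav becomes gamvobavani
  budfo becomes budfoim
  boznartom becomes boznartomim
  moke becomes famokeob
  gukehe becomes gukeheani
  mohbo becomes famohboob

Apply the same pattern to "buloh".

bulohim

gifbam and boznartom both end in -m yet inflect differently (gifbamani, boznartomim), so the final letter is not what conditions the rule; the first letter is.
"buloh" begins with b-. The stems beginning with b- (boznartom → boznartomim, budfo → budfoim, bubnuzo → bubnuzoim) add -im.
So buloh → bulohim.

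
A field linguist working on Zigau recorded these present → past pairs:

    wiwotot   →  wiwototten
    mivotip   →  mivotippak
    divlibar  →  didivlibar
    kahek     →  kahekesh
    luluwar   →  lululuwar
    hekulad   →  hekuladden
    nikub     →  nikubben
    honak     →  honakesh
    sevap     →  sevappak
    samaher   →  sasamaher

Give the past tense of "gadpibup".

honak and divlibar both have last vowel 'a' yet inflect differently (honakesh, didivlibar), so the last vowel is not what conditions the rule; the final letter is.
"gadpibup" ends in -p. The stems ending in -p (mivotip → mivotippak, sevap → sevappak) double the final consonant and add -ak.
The other patterns: stems ending in -k add -esh; stems ending in -r repeat the first consonant+vowel as a prefix; stems ending in -b, -d or -t double the final consonant and add -en.
So gadpibup → gadpibuppak.

gadpibuppak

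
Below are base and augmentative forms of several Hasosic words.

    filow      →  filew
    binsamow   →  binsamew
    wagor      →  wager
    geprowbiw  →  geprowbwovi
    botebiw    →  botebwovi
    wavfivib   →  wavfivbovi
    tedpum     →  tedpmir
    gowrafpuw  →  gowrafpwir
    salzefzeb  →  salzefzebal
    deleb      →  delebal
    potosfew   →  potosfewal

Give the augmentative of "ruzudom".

"ruzudom" has last vowel 'o'. The stems whose last vowel is 'o' (filow → filew, binsamow → binsamew, wagor → wager) change the last vowel to 'e'.
The other patterns: stems whose last vowel is 'i' delete the last vowel and add -ovi; stems whose last vowel is 'u' delete the last vowel and add -ir; stems whose last vowel is 'e' add -al.
So ruzudom → ruzudem.

ruzudem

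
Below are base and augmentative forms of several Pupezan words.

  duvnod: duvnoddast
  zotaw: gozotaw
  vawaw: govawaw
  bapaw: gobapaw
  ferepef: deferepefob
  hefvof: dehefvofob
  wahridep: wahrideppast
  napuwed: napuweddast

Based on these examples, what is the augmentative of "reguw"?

"reguw" ends in -w. The stems ending in -w (vawaw → govawaw, zotaw → gozotaw, bapaw → gobapaw) add the prefix go-.
The other patterns: stems ending in -f add de- … -ob around the stem; stems ending in -d or -p double the final consonant and add -ast.
So reguw → goreguw.

goreguw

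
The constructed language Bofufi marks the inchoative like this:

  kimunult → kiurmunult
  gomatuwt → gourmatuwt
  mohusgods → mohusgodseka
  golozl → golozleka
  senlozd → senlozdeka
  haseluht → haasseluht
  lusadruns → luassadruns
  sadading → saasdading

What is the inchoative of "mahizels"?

maurhizels

kimunult and haseluht both end in -t yet inflect differently (kiurmunult, haasseluht), so the final letter is not what conditions the rule; the second-to-last letter is.
"mahizels" has second-to-last letter 'l'. The one such stem in the data (kimunult → kiurmunult) inserts -ur- after the first vowel (as does gomatuwt), so the same rule applies.
The other patterns: stems whose second-to-last letter is 'd' or 'z' add -eka; stems whose second-to-last letter is 'h' or 'n' insert -as- after the first vowel.
So mahizels → maurhizels.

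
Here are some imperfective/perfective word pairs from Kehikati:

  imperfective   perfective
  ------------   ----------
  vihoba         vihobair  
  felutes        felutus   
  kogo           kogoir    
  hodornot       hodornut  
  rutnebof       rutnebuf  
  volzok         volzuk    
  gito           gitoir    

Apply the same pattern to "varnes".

varnus

rutnebof and kogo both have last vowel 'o' yet inflect differently (rutnebuf, kogoir), so the last vowel is not what conditions the rule; whether the stem ends in a vowel or a consonant is.
"varnes" ends in a consonant. The stems ending in a consonant (rutnebof → rutnebuf, volzok → volzuk, hodornot → hodornut) change the last vowel to 'u'.
So varnes → varnus.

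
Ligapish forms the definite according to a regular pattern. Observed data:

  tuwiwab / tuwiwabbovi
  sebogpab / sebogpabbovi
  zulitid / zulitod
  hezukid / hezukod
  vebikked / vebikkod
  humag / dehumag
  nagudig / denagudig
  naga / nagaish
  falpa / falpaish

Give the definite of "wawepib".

"wawepib" ends in -b. The stems ending in -b (tuwiwab → tuwiwabbovi, sebogpab → sebogpabbovi) double the final consonant and add -ovi.
The other patterns: stems ending in -d change the last vowel to 'o'; stems ending in -g add the prefix de-; stems ending in -a add -ish.
So wawepib → wawepibbovi.

wawepibbovi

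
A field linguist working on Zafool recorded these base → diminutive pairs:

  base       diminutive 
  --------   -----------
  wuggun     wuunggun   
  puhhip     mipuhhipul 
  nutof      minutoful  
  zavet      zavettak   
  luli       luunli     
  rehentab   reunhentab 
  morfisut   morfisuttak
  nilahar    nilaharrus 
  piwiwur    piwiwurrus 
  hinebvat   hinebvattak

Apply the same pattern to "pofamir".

nilahar and hinebvat both have last vowel 'a' yet inflect differently (nilaharrus, hinebvattak), so the last vowel is not what conditions the rule; the final letter is.
"pofamir" ends in -r. The stems ending in -r (piwiwur → piwiwurrus, nilahar → nilaharrus) double the final consonant and add -us.
The other patterns: stems ending in -f or -p add mi- … -ul around the stem; stems ending in -t double the final consonant and add -ak; stems ending in -b, -i or -n insert -un- after the first vowel.
So pofamir → pofamirrus.

pofamirrus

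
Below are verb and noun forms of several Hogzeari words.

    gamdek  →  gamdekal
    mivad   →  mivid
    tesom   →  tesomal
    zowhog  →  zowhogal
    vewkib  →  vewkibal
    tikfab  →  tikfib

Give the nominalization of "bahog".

bahogal

"bahog" has last vowel 'o'. The stems whose last vowel is 'o' (zowhog → zowhogal, tesom → tesomal) add -al.
So bahog → bahogal.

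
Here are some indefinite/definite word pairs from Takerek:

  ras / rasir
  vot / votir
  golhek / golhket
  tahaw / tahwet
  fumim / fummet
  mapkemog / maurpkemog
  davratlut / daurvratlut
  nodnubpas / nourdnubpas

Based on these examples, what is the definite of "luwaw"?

luwwet

vot and davratlut both end in -t yet inflect differently (votir, daurvratlut), so the final letter is not what conditions the rule; the number of vowels is.
"luwaw" has 2 vowels. The stems with 2 vowels (golhek → golhket, tahaw → tahwet, fumim → fummet) delete the last vowel and add -et.
So luwaw → luwwet.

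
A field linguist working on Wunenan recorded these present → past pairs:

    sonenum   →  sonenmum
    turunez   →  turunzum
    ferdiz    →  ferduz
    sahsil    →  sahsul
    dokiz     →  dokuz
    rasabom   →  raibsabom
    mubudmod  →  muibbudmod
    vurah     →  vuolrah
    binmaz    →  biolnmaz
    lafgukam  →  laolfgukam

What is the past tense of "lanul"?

turunez and ferdiz both end in -z yet inflect differently (turunzum, ferduz), so the final letter is not what conditions the rule; the last vowel is.
"lanul" has last vowel 'u'. The one such stem in the data (sonenum → sonenmum) deletes the last vowel and adds -um (as does turunez), so the same rule applies.
The other patterns: stems whose last vowel is 'i' change the last vowel to 'u'; stems whose last vowel is 'o' insert -ib- after the first vowel; stems whose last vowel is 'a' insert -ol- after the first vowel.
So lanul → lanlum.

lanlum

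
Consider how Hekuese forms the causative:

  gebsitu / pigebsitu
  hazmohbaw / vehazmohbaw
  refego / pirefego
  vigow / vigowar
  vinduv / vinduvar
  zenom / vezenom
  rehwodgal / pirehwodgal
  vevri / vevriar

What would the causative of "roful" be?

piroful

vigow and hazmohbaw both end in -w yet inflect differently (vigowar, vehazmohbaw), so the final letter is not what conditions the rule; the first letter is.
"roful" begins with r-. The stems beginning with r- (refego → pirefego, rehwodgal → pirehwodgal) add the prefix pi-.
The other patterns: stems beginning with v- add -ar; stems beginning with h- or z- add the prefix ve-.
So roful → piroful.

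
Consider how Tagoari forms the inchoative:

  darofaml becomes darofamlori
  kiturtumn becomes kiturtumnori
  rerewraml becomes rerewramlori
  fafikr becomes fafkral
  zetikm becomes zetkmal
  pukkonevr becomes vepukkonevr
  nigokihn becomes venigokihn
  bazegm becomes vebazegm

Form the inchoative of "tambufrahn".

fafikr and pukkonevr both end in -r yet inflect differently (fafkral, vepukkonevr), so the final letter is not what conditions the rule; the second-to-last letter is.
"tambufrahn" has second-to-last letter 'h'. The one such stem in the data (nigokihn → venigokihn) adds the prefix ve-, so the same rule applies.
The other patterns: stems whose second-to-last letter is 'm' add -ori; stems whose second-to-last letter is 'k' delete the last vowel and add -al.
So tambufrahn → vetambufrahn.

vetambufrahn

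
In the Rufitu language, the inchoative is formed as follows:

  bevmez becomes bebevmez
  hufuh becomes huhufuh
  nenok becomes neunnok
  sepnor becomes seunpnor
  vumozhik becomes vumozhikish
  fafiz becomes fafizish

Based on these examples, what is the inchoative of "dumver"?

dudumver

"dumver" has last vowel 'e'. The one such stem in the data (bevmez → bebevmez) repeats the first consonant+vowel as a prefix (as does hufuh), so the same rule applies.
The other patterns: stems whose last vowel is 'o' insert -un- after the first vowel; stems whose last vowel is 'i' add -ish.
So dumver → dudumver.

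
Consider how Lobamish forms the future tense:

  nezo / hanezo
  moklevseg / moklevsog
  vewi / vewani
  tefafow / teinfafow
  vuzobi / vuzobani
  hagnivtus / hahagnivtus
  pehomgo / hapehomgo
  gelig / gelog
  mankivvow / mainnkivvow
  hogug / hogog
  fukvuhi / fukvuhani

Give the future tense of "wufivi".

wufivani

nezo and mankivvow both have last vowel 'o' yet inflect differently (hanezo, mainnkivvow), so the last vowel is not what conditions the rule; the final letter is.
"wufivi" ends in -i. The stems ending in -i (vewi → vewani, fukvuhi → fukvuhani, vuzobi → vuzobani) drop the final letter and add -ani.
So wufivi → wufivani.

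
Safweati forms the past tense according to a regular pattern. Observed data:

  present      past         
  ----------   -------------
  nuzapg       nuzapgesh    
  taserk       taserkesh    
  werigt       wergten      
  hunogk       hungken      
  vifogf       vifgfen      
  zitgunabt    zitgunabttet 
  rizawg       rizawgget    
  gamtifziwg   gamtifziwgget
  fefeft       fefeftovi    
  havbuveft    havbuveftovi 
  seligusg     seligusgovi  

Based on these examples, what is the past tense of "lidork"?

lidorkesh

taserk and hunogk both end in -k yet inflect differently (taserkesh, hungken), so the final letter is not what conditions the rule; the second-to-last letter is.
"lidork" has second-to-last letter 'r'. The one such stem in the data (taserk → taserkesh) adds -esh, so the same rule applies.
The other patterns: stems whose second-to-last letter is 'g' delete the last vowel and add -en; stems whose second-to-last letter is 'b' or 'w' double the final consonant and add -et; stems whose second-to-last letter is 'f' or 's' add -ovi.
So lidork → lidorkesh.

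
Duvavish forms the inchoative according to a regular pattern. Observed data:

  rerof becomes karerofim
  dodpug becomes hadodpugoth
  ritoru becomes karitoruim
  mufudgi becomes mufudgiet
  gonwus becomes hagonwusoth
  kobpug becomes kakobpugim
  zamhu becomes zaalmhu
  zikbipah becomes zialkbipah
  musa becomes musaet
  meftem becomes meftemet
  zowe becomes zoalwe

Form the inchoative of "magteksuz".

"magteksuz" begins with m-. The stems beginning with m- (meftem → meftemet, musa → musaet, mufudgi → mufudgiet) add -et.
So magteksuz → magteksuzet.

magteksuzet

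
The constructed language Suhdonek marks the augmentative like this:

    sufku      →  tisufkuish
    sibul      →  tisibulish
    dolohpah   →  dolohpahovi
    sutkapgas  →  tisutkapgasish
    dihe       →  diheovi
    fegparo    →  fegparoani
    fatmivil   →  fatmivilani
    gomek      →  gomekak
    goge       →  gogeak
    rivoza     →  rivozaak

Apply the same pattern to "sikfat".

fatmivil and sibul both end in -l yet inflect differently (fatmivilani, tisibulish), so the final letter is not what conditions the rule; the first letter is.
"sikfat" begins with s-. The stems beginning with s- (sibul → tisibulish, sufku → tisufkuish, sutkapgas → tisutkapgasish) add ti- … -ish around the stem.
So sikfat → tisikfatish.

tisikfatish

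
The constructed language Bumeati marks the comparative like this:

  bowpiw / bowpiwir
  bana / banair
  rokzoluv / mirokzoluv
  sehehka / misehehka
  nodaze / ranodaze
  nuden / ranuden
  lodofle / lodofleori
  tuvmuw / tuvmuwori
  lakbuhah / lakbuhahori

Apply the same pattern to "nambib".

bana and sehehka both end in -a yet inflect differently (banair, misehehka), so the final letter is not what conditions the rule; the first letter is.
"nambib" begins with n-. The stems beginning with n- (nodaze → ranodaze, nuden → ranuden) add the prefix ra-.
The other patterns: stems beginning with b- add -ir; stems beginning with r- or s- add the prefix mi-; stems beginning with l- or t- add -ori.
So nambib → ranambib.

ranambib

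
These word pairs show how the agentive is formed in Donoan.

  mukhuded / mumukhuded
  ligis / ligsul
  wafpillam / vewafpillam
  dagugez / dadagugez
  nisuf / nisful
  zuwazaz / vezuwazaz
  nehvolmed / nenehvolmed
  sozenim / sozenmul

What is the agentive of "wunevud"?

wunevdul

"wunevud" has last vowel 'u'. The one such stem in the data (nisuf → nisful) deletes the last vowel and adds -ul (as do ligis, sozenim), so the same rule applies.
The other patterns: stems whose last vowel is 'a' add the prefix ve-; stems whose last vowel is 'e' repeat the first consonant+vowel as a prefix.
So wunevud → wunevdul.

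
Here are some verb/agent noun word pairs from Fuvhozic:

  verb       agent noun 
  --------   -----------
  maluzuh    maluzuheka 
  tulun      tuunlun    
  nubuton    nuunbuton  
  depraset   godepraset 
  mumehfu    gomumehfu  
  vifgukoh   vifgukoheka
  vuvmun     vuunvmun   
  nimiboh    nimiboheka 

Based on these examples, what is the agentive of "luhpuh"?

luhpuheka

maluzuh and tulun both have last vowel 'u' yet inflect differently (maluzuheka, tuunlun), so the last vowel is not what conditions the rule; the final letter is.
"luhpuh" ends in -h. The stems ending in -h (nimiboh → nimiboheka, maluzuh → maluzuheka, vifgukoh → vifgukoheka) add -eka.
The other patterns: stems ending in -n insert -un- after the first vowel; stems ending in -t or -u add the prefix go-.
So luhpuh → luhpuheka.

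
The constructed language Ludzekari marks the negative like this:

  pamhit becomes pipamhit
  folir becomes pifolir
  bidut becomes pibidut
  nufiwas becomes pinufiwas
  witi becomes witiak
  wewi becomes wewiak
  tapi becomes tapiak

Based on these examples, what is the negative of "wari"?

wariak

witi and folir both have last vowel 'i' yet inflect differently (witiak, pifolir), so the last vowel is not what conditions the rule; the final letter is.
"wari" ends in -i. The stems ending in -i (witi → witiak, tapi → tapiak, wewi → wewiak) add -ak.
The other pattern: stems ending in -r, -s or -t add the prefix pi-.
So wari → wariak.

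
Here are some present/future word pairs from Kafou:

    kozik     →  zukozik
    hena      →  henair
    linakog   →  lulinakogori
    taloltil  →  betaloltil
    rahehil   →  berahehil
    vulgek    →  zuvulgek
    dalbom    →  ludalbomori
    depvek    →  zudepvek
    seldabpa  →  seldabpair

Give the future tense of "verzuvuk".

zuverzuvuk

kozik and rahehil both have last vowel 'i' yet inflect differently (zukozik, berahehil), so the last vowel is not what conditions the rule; the final letter is.
"verzuvuk" ends in -k. The stems ending in -k (vulgek → zuvulgek, kozik → zukozik, depvek → zudepvek) add the prefix zu-.
So verzuvuk → zuverzuvuk.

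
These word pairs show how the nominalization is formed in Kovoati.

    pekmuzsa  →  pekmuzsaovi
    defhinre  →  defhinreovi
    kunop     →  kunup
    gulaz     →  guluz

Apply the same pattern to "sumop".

pekmuzsa and gulaz both have last vowel 'a' yet inflect differently (pekmuzsaovi, guluz), so the last vowel is not what conditions the rule; whether the stem ends in a vowel or a consonant is.
"sumop" ends in a consonant. The stems ending in a consonant (gulaz → guluz, kunop → kunup) change the last vowel to 'u'.
The other pattern: stems ending in a vowel add -ovi.
So sumop → sumup.

sumup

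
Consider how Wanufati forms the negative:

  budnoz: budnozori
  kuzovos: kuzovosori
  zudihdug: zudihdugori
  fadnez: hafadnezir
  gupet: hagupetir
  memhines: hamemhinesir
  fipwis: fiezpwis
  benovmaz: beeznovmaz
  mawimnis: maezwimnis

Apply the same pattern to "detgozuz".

detgozuzori

"detgozuz" has last vowel 'u'. The one such stem in the data (zudihdug → zudihdugori) adds -ori, so the same rule applies.
The other patterns: stems whose last vowel is 'e' add ha- … -ir around the stem; stems whose last vowel is 'a' or 'i' insert -ez- after the first vowel.
So detgozuz → detgozuzori.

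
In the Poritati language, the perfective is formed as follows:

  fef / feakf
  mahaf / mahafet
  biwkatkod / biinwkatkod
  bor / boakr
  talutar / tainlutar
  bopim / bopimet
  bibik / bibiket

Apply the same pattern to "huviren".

fef and mahaf both end in -f yet inflect differently (feakf, mahafet), so the final letter is not what conditions the rule; the number of vowels is.
"huviren" has 3 vowels. The stems with 3 vowels (biwkatkod → biinwkatkod, talutar → tainlutar) insert -in- after the first vowel.
So huviren → huinviren.

huinviren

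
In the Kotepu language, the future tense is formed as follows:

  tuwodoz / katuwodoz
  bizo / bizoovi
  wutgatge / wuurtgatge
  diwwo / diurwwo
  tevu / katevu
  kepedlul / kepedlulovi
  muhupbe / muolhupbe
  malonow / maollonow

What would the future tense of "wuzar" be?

bizo and diwwo both end in -o yet inflect differently (bizoovi, diurwwo), so the final letter is not what conditions the rule; the first letter is.
"wuzar" begins with w-. The one such stem in the data (wutgatge → wuurtgatge) inserts -ur- after the first vowel (as does diwwo), so the same rule applies.
So wuzar → wuurzar.

wuurzar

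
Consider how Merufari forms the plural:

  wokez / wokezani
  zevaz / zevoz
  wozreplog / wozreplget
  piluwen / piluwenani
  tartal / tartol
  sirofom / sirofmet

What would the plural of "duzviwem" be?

zevaz and wokez both end in -z yet inflect differently (zevoz, wokezani), so the final letter is not what conditions the rule; the last vowel is.
"duzviwem" has last vowel 'e'. The stems whose last vowel is 'e' (piluwen → piluwenani, wokez → wokezani) add -ani.
So duzviwem → duzviwemani.

duzviwemani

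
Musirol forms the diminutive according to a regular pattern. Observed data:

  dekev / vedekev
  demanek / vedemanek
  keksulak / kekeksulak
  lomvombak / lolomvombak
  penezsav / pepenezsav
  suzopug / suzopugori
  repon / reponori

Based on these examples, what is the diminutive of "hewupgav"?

"hewupgav" has last vowel 'a'. The stems whose last vowel is 'a' (keksulak → kekeksulak, lomvombak → lolomvombak, penezsav → pepenezsav) repeat the first consonant+vowel as a prefix.
So hewupgav → hehewupgav.

hehewupgav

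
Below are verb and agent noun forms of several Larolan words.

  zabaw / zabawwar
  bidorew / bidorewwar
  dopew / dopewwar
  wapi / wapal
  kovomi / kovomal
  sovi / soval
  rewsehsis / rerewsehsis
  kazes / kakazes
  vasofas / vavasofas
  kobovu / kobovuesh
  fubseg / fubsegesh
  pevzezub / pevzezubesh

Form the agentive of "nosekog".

nosekogesh

"nosekog" ends in -g. The one such stem in the data (fubseg → fubsegesh) adds -esh, so the same rule applies.
So nosekog → nosekogesh.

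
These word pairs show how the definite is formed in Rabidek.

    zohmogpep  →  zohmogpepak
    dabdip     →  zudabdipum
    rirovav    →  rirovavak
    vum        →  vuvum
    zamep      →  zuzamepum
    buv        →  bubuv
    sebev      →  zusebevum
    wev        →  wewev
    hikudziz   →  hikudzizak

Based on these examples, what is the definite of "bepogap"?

bepogapak

buv and sebev both end in -v yet inflect differently (bubuv, zusebevum), so the final letter is not what conditions the rule; the number of vowels is.
"bepogap" has 3 vowels. The stems with 3 vowels (hikudziz → hikudzizak, zohmogpep → zohmogpepak, rirovav → rirovavak) add -ak.
The other patterns: stems with 1 vowel repeat the first consonant+vowel as a prefix; stems with 2 vowels add zu- … -um around the stem.
So bepogap → bepogapak.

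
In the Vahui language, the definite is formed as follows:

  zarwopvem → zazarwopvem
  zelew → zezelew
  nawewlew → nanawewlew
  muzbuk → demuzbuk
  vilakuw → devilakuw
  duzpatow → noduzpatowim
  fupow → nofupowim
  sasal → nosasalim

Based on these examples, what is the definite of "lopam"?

zelew and vilakuw both end in -w yet inflect differently (zezelew, devilakuw), so the final letter is not what conditions the rule; the last vowel is.
"lopam" has last vowel 'a'. The one such stem in the data (sasal → nosasalim) adds no- … -im around the stem, so the same rule applies.
So lopam → nolopamim.

nolopamim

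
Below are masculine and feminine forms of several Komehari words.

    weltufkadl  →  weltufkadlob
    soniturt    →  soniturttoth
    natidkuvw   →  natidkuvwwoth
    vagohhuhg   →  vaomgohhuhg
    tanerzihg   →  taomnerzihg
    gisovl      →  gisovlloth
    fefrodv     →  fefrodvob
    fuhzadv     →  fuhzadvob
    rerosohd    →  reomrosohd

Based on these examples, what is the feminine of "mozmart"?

weltufkadl and gisovl both end in -l yet inflect differently (weltufkadlob, gisovlloth), so the final letter is not what conditions the rule; the second-to-last letter is.
"mozmart" has second-to-last letter 'r'. The one such stem in the data (soniturt → soniturttoth) doubles the final consonant and adds -oth (as do natidkuvw, gisovl), so the same rule applies.
So mozmart → mozmarttoth.

mozmarttoth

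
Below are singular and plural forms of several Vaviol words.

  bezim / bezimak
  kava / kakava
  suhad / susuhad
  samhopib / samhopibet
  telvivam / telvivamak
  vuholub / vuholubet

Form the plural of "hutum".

hutumak

samhopib and bezim both have last vowel 'i' yet inflect differently (samhopibet, bezimak), so the last vowel is not what conditions the rule; the final letter is.
"hutum" ends in -m. The stems ending in -m (bezim → bezimak, telvivam → telvivamak) add -ak.
The other patterns: stems ending in -b add -et; stems ending in -a or -d repeat the first consonant+vowel as a prefix.
So hutum → hutumak.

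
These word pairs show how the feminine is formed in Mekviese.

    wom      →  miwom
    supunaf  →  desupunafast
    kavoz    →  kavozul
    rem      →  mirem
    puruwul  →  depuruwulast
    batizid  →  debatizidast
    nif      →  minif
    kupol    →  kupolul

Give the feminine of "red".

mired

nif and supunaf both end in -f yet inflect differently (minif, desupunafast), so the final letter is not what conditions the rule; the number of vowels is.
"red" has 1 vowel. The stems with 1 vowel (wom → miwom, nif → minif, rem → mirem) add the prefix mi-.
The other patterns: stems with 2 vowels add -ul; stems with 3 vowels add de- … -ast around the stem.
So red → mired.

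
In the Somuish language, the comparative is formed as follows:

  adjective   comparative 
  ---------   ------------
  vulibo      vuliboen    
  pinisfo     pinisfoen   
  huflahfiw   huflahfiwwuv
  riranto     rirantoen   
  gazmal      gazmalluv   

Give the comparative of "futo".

huflahfiw and vulibo both have 3 vowels yet inflect differently (huflahfiwwuv, vuliboen), so the number of vowels is not what conditions the rule; the final letter is.
"futo" ends in -o. The stems ending in -o (vulibo → vuliboen, pinisfo → pinisfoen, riranto → rirantoen) add -en.
So futo → futoen.

futoen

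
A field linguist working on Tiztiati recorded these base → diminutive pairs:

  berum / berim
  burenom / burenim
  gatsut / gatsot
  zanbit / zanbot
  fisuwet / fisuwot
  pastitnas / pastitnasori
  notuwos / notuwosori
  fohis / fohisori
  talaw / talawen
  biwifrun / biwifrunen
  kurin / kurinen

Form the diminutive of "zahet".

zahot

berum and gatsut both have last vowel 'u' yet inflect differently (berim, gatsot), so the last vowel is not what conditions the rule; the final letter is.
"zahet" ends in -t. The stems ending in -t (gatsut → gatsot, zanbit → zanbot, fisuwet → fisuwot) change the last vowel to 'o'.
So zahet → zahot.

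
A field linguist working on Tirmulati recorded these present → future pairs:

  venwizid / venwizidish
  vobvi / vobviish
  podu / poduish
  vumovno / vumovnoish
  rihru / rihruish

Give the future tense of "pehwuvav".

Every pair shown (venwizid → venwizidish, vobvi → vobviish, podu → poduish, …) follows the same rule: add -ish.
So pehwuvav → pehwuvavish.

pehwuvavish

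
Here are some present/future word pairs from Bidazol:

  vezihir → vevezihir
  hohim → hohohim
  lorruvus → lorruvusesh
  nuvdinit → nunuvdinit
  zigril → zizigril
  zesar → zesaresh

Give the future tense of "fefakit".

vezihir and zesar both end in -r yet inflect differently (vevezihir, zesaresh), so the final letter is not what conditions the rule; the last vowel is.
"fefakit" has last vowel 'i'. The stems whose last vowel is 'i' (zigril → zizigril, hohim → hohohim, vezihir → vevezihir) repeat the first consonant+vowel as a prefix.
The other pattern: stems whose last vowel is 'a' or 'u' add -esh.
So fefakit → fefefakit.

fefefakit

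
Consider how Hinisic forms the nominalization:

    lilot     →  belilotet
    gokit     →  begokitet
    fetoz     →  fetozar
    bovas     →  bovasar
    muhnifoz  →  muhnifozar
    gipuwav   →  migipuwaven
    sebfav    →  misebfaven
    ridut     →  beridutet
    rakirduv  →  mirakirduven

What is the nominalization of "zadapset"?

bezadapsetet

rakirduv and ridut both have last vowel 'u' yet inflect differently (mirakirduven, beridutet), so the last vowel is not what conditions the rule; the final letter is.
"zadapset" ends in -t. The stems ending in -t (lilot → belilotet, ridut → beridutet, gokit → begokitet) add be- … -et around the stem.
The other patterns: stems ending in -v add mi- … -en around the stem; stems ending in -s or -z add -ar.
So zadapset → bezadapsetet.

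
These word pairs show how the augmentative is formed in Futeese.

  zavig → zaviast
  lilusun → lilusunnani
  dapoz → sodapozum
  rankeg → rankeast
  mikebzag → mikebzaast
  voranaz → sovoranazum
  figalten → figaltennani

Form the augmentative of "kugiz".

figalten and rankeg both have last vowel 'e' yet inflect differently (figaltennani, rankeast), so the last vowel is not what conditions the rule; the final letter is.
"kugiz" ends in -z. The stems ending in -z (dapoz → sodapozum, voranaz → sovoranazum) add so- … -um around the stem.
So kugiz → sokugizum.

sokugizum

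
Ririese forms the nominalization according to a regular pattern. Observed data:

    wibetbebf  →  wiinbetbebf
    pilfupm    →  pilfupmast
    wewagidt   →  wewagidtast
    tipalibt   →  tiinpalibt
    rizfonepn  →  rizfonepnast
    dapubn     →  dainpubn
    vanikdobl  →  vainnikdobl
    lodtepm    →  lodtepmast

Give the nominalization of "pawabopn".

pawabopnast

tipalibt and wewagidt both end in -t yet inflect differently (tiinpalibt, wewagidtast), so the final letter is not what conditions the rule; the second-to-last letter is.
"pawabopn" has second-to-last letter 'p'. The stems whose second-to-last letter is 'p' (lodtepm → lodtepmast, rizfonepn → rizfonepnast, pilfupm → pilfupmast) add -ast.
The other pattern: stems whose second-to-last letter is 'b' insert -in- after the first vowel.
So pawabopn → pawabopnast.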